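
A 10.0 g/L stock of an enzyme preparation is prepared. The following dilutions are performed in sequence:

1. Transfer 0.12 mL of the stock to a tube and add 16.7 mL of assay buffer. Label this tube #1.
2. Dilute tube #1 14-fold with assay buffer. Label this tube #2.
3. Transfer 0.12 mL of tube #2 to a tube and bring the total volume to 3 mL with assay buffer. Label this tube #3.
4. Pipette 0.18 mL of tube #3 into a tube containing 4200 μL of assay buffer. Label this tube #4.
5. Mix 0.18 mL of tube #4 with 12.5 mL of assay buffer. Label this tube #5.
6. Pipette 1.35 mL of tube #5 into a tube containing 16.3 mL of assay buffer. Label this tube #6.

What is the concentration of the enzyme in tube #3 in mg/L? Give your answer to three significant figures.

0.204 mg/L

Step 1: 0.12 mL + 16.7 mL = 16.82 mL total → factor 16.82/0.12 = 140.17
Step 2: 14-fold → factor 14
Step 3: 0.12 mL brought to 3 mL → factor 3/0.12 = 25
Dilution factor through tube #3 = 140.17 × 14 × 25 = 49058
[tube #3] = 10.0 g/L / 49058 = 0.0002038 g/L = 0.204 mg/L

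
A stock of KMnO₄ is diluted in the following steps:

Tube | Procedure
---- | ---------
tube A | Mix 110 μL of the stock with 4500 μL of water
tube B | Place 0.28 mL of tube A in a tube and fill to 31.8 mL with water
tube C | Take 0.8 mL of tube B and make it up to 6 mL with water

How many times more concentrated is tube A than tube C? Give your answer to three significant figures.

852

Step 1: 110 μL + 4500 μL = 4610 μL total → factor 4610/110 = 41.909
Step 2: 0.28 mL brought to 31.8 mL → factor 31.8/0.28 = 113.57
Step 3: 0.8 mL brought to 6 mL → factor 6/0.8 = 7.5
Dilution factor to tube A = 41.909; to tube C = 35698
[tube A]/[tube C] = (factor to tube C)/(factor to tube A) = 35698/41.909 = 852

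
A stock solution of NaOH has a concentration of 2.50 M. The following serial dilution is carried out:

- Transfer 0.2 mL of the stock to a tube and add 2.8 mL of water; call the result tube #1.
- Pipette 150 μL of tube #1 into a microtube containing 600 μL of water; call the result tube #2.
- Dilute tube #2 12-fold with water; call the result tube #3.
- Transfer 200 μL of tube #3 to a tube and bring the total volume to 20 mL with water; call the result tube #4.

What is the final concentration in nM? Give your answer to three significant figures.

2.78 × 10^4 nM

Step 1: 0.2 mL + 2.8 mL = 3 mL total → factor 3/0.2 = 15
Step 2: 150 μL + 600 μL = 750 μL total → factor 750/150 = 5
Step 3: 12-fold → factor 12
Step 4: 200 μL brought to 20 mL → factor 20000/200 = 100
Overall dilution factor = 15 × 5 × 12 × 100 = 90000
Final = 2.50 M / 90000 = 2.778 × 10^-5 M = 2.78 × 10^4 nM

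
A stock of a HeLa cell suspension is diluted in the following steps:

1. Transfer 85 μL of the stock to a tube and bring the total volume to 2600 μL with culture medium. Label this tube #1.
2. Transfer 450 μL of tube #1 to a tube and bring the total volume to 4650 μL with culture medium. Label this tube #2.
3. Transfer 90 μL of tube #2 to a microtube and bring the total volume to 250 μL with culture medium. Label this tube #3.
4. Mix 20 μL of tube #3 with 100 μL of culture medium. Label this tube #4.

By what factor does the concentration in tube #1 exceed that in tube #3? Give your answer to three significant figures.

Step 1: 85 μL brought to 2600 μL → factor 2600/85 = 30.588
Step 2: 450 μL brought to 4650 μL → factor 4650/450 = 10.333
Step 3: 90 μL brought to 250 μL → factor 250/90 = 2.7778
Dilution factor to tube #1 = 30.588; to tube #3 = 878
[tube #1]/[tube #3] = (factor to tube #3)/(factor to tube #1) = 878/30.588 = 28.7

28.7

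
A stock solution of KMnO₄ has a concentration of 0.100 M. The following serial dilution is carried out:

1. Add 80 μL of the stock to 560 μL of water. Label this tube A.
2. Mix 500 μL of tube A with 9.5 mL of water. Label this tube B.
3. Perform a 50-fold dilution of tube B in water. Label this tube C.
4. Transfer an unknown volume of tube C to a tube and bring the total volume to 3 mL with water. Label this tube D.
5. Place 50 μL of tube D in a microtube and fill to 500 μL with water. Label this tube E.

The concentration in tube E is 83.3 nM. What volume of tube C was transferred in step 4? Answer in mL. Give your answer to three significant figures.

Step 1: 80 μL + 560 μL = 640 μL total → factor 640/80 = 8
Step 2: 500 μL + 9.5 mL = 10000 μL total → factor 10000/500 = 20
Step 3: 50-fold → factor 50
Step 4: v brought to 3 mL → factor = 3 mL/v
Step 5: 50 μL brought to 500 μL → factor 500/50 = 10
Product of known-step factors = 80000
Overall factor = 0.100 M / (83.3 nM) = 1.2005 × 10^6
Step-4 factor = 1.2005 × 10^6 / 80000 = 15.006
v = 3 mL / 15.006 = 0.200 mL

0.200 mL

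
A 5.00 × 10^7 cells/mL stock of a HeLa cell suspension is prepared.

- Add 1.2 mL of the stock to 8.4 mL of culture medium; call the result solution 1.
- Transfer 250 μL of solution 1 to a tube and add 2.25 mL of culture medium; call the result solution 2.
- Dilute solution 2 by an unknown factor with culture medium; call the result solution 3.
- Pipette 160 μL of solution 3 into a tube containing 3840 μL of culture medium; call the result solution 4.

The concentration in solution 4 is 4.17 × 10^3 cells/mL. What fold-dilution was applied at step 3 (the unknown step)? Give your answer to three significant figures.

6.00-fold

Step 1: 1.2 mL + 8.4 mL = 9.6 mL total → factor 9.6/1.2 = 8
Step 2: 250 μL + 2.25 mL = 2500 μL total → factor 2500/250 = 10
Step 3: unknown factor x
Step 4: 160 μL + 3840 μL = 4000 μL total → factor 4000/160 = 25
Product of known-step factors = 2000
Overall factor = 5.00 × 10^7 cells/mL / (4.17 × 10^3 cells/mL) = 11990
x = 11990 / 2000 = 6.00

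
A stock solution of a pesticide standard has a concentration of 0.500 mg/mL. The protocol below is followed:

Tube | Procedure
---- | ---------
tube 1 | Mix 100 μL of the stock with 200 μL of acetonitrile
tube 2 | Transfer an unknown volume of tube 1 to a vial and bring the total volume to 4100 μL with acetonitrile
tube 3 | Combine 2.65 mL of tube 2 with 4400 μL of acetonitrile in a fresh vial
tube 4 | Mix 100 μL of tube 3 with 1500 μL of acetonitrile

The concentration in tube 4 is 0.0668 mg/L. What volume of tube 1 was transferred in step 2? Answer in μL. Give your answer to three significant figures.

Step 1: 100 μL + 200 μL = 300 μL total → factor 300/100 = 3
Step 2: v brought to 4100 μL → factor = 4100 μL/v
Step 3: 2.65 mL + 4400 μL = 7.05 mL total → factor 7.05/2.65 = 2.6604
Step 4: 100 μL + 1500 μL = 1600 μL total → factor 1600/100 = 16
Product of known-step factors = 127.7
Overall factor = 0.500 mg/mL / (0.0668 mg/L) = 7485
Step-2 factor = 7485 / 127.7 = 58.615
v = 4100 μL / 58.615 = 69.9 μL

69.9 μL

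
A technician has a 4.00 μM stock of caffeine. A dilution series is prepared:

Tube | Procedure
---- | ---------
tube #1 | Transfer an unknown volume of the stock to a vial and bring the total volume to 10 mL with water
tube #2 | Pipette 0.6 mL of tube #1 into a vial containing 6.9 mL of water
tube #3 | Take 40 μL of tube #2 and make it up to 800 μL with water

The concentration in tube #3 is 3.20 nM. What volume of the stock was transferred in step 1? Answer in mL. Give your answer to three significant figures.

Step 1: v brought to 10 mL → factor = 10 mL/v
Step 2: 0.6 mL + 6.9 mL = 7.5 mL total → factor 7.5/0.6 = 12.5
Step 3: 40 μL brought to 800 μL → factor 800/40 = 20
Product of known-step factors = 250
Overall factor = 4.00 μM / (3.20 nM) = 1250
Step-1 factor = 1250 / 250 = 5
v = 10 mL / 5 = 2.00 mL

2.00 mL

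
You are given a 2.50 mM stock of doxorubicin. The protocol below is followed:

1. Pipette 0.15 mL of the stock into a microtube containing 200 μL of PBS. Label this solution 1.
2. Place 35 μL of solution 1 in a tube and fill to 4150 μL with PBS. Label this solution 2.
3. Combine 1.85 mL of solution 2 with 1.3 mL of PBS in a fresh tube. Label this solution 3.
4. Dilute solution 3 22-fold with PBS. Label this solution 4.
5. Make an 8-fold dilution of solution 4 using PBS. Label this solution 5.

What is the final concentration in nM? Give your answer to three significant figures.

Step 1: 0.15 mL + 200 μL = 0.35 mL total → factor 0.35/0.15 = 2.3333
Step 2: 35 μL brought to 4150 μL → factor 4150/35 = 118.57
Step 3: 1.85 mL + 1.3 mL = 3.15 mL total → factor 3.15/1.85 = 1.7027
Step 4: 22-fold → factor 22
Step 5: 8-fold → factor 8
Overall dilution factor = 2.3333 × 118.57 × 1.7027 × 22 × 8 = 82910
Final = 2.50 mM / 82910 = 3.015 × 10^-5 mM = 30.2 nM

30.2 nM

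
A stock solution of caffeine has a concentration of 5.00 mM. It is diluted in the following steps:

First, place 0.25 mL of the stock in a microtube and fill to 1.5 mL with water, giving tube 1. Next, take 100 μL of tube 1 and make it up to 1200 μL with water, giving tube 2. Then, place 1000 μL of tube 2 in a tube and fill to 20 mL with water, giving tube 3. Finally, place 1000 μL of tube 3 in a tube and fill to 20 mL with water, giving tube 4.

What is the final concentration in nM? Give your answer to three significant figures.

Step 1: 0.25 mL brought to 1.5 mL → factor 1.5/0.25 = 6
Step 2: 100 μL brought to 1200 μL → factor 1200/100 = 12
Step 3: 1000 μL brought to 20 mL → factor 20000/1000 = 20
Step 4: 1000 μL brought to 20 mL → factor 20000/1000 = 20
Overall dilution factor = 6 × 12 × 20 × 20 = 28800
Final = 5.00 mM / 28800 = 0.0001736 mM = 174 nM

174 nM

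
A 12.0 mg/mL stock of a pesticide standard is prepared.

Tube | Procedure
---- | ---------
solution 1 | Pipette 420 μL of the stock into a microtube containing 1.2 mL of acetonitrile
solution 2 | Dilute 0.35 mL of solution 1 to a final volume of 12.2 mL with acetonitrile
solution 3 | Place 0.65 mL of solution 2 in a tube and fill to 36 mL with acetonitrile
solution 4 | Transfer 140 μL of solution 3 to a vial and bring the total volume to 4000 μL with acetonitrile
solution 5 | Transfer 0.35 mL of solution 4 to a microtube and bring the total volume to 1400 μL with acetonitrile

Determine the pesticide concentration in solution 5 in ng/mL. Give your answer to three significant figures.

Step 1: 420 μL + 1.2 mL = 1620 μL total → factor 1620/420 = 3.8571
Step 2: 0.35 mL brought to 12.2 mL → factor 12.2/0.35 = 34.857
Step 3: 0.65 mL brought to 36 mL → factor 36/0.65 = 55.385
Step 4: 140 μL brought to 4000 μL → factor 4000/140 = 28.571
Step 5: 0.35 mL brought to 1400 μL → factor 1.4/0.35 = 4
Overall dilution factor = 3.8571 × 34.857 × 55.385 × 28.571 × 4 = 8.5102 × 10^5
Final = 12.0 mg/mL / 8.5102 × 10^5 = 1.410 × 10^-5 mg/mL = 14.1 ng/mL

14.1 ng/mL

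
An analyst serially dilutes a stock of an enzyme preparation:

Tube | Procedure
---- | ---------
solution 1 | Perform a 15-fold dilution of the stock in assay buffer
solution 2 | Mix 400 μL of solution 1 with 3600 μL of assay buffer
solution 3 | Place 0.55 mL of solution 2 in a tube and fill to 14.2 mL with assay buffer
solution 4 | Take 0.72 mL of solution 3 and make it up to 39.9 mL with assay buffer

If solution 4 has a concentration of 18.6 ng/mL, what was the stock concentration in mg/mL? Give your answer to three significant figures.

Step 1: 15-fold → factor 15
Step 2: 400 μL + 3600 μL = 4000 μL total → factor 4000/400 = 10
Step 3: 0.55 mL brought to 14.2 mL → factor 14.2/0.55 = 25.818
Step 4: 0.72 mL brought to 39.9 mL → factor 39.9/0.72 = 55.417
Overall dilution factor = 15 × 10 × 25.818 × 55.417 = 2.1461 × 10^5
Stock = 18.6 ng/mL × 2.1461 × 10^5 = 3.992 × 10^6 ng/mL = 3.99 mg/mL

3.99 mg/mL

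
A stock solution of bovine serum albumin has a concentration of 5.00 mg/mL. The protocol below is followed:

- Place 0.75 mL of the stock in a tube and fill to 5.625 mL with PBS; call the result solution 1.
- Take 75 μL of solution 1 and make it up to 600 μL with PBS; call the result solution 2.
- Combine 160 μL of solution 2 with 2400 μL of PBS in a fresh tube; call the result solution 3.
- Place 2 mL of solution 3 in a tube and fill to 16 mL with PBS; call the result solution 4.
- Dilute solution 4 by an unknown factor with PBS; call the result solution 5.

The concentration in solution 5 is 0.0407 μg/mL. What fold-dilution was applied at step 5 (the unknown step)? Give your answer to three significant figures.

16.0-fold

Step 1: 0.75 mL brought to 5.625 mL → factor 5.625/0.75 = 7.5
Step 2: 75 μL brought to 600 μL → factor 600/75 = 8
Step 3: 160 μL + 2400 μL = 2560 μL total → factor 2560/160 = 16
Step 4: 2 mL brought to 16 mL → factor 16/2 = 8
Step 5: unknown factor x
Product of known-step factors = 7680
Overall factor = 5.00 mg/mL / (0.0407 μg/mL) = 1.2285 × 10^5
x = 1.2285 × 10^5 / 7680 = 16.0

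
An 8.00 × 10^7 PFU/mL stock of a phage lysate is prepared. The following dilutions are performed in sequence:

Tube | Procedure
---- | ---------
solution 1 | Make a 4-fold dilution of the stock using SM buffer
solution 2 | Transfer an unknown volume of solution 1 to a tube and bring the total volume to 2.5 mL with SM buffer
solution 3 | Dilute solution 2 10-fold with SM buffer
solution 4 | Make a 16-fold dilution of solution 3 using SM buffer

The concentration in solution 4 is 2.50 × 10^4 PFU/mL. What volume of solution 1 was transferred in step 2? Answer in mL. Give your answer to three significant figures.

0.500 mL

Step 1: 4-fold → factor 4
Step 2: v brought to 2.5 mL → factor = 2.5 mL/v
Step 3: 10-fold → factor 10
Step 4: 16-fold → factor 16
Product of known-step factors = 640
Overall factor = 8.00 × 10^7 PFU/mL / (2.50 × 10^4 PFU/mL) = 3200
Step-2 factor = 3200 / 640 = 5
v = 2.5 mL / 5 = 0.500 mL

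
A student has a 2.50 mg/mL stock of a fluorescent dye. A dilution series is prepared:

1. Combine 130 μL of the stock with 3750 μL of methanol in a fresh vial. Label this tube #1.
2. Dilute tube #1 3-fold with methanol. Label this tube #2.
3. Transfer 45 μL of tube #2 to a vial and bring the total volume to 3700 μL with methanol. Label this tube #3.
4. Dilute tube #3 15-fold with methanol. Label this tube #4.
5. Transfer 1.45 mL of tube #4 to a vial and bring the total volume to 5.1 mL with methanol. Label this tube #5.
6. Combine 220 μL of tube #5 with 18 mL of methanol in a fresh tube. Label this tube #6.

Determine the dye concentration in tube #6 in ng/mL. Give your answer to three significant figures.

Step 1: 130 μL + 3750 μL = 3880 μL total → factor 3880/130 = 29.846
Step 2: 3-fold → factor 3
Step 3: 45 μL brought to 3700 μL → factor 3700/45 = 82.222
Step 4: 15-fold → factor 15
Step 5: 1.45 mL brought to 5.1 mL → factor 5.1/1.45 = 3.5172
Step 6: 220 μL + 18 mL = 18220 μL total → factor 18220/220 = 82.818
Overall dilution factor = 29.846 × 3 × 82.222 × 15 × 3.5172 × 82.818 = 3.2168 × 10^7
Final = 2.50 mg/mL / 3.2168 × 10^7 = 7.772 × 10^-8 mg/mL = 0.0777 ng/mL

0.0777 ng/mL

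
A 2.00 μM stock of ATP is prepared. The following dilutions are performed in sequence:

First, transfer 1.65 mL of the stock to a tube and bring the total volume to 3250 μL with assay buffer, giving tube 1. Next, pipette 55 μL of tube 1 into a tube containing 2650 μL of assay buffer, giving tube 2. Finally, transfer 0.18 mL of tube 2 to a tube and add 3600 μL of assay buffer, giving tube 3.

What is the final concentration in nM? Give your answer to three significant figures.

0.983 nM

Step 1: 1.65 mL brought to 3250 μL → factor 3.25/1.65 = 1.9697
Step 2: 55 μL + 2650 μL = 2705 μL total → factor 2705/55 = 49.182
Step 3: 0.18 mL + 3600 μL = 3.78 mL total → factor 3.78/0.18 = 21
Overall dilution factor = 1.9697 × 49.182 × 21 = 2034.3
Final = 2.00 μM / 2034.3 = 0.0009831 μM = 0.983 nM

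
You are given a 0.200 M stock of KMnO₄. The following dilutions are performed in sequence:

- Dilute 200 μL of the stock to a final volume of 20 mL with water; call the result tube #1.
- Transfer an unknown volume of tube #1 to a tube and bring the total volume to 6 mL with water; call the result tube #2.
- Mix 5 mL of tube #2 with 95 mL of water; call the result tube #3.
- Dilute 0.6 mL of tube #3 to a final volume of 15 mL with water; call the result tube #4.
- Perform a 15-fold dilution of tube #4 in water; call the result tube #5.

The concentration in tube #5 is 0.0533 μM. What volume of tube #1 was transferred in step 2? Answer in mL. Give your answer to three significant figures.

Step 1: 200 μL brought to 20 mL → factor 20000/200 = 100
Step 2: v brought to 6 mL → factor = 6 mL/v
Step 3: 5 mL + 95 mL = 100 mL total → factor 100/5 = 20
Step 4: 0.6 mL brought to 15 mL → factor 15/0.6 = 25
Step 5: 15-fold → factor 15
Product of known-step factors = 7.5 × 10^5
Overall factor = 0.200 M / (0.0533 μM) = 3.7523 × 10^6
Step-2 factor = 3.7523 × 10^6 / 7.5 × 10^5 = 5.0031
v = 6 mL / 5.0031 = 1.20 mL

1.20 mL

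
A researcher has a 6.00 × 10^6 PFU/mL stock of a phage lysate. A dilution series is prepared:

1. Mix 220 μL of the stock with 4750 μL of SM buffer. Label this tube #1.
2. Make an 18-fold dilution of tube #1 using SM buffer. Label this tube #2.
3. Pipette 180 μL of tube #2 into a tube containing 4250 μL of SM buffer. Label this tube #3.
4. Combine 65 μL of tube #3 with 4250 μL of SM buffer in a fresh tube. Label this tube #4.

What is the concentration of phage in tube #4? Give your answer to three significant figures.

9.03 PFU/mL

Step 1: 220 μL + 4750 μL = 4970 μL total → factor 4970/220 = 22.591
Step 2: 18-fold → factor 18
Step 3: 180 μL + 4250 μL = 4430 μL total → factor 4430/180 = 24.611
Step 4: 65 μL + 4250 μL = 4315 μL total → factor 4315/65 = 66.385
Overall dilution factor = 22.591 × 18 × 24.611 × 66.385 = 6.6436 × 10^5
Final = 6.00 × 10^6 PFU/mL / 6.6436 × 10^5 = 9.03 PFU/mL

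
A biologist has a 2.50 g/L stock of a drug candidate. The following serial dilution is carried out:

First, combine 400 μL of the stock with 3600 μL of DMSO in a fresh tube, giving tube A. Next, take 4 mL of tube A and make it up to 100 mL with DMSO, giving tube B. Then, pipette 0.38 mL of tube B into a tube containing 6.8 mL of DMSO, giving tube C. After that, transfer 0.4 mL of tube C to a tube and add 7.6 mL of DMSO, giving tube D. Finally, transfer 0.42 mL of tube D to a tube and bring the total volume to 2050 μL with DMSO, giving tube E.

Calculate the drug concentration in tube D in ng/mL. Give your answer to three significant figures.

Step 1: 400 μL + 3600 μL = 4000 μL total → factor 4000/400 = 10
Step 2: 4 mL brought to 100 mL → factor 100/4 = 25
Step 3: 0.38 mL + 6.8 mL = 7.18 mL total → factor 7.18/0.38 = 18.895
Step 4: 0.4 mL + 7.6 mL = 8 mL total → factor 8/0.4 = 20
Dilution factor through tube D = 10 × 25 × 18.895 × 20 = 94474
[tube D] = 2.50 g/L / 94474 = 2.646 × 10^-5 g/L = 26.5 ng/mL

26.5 ng/mL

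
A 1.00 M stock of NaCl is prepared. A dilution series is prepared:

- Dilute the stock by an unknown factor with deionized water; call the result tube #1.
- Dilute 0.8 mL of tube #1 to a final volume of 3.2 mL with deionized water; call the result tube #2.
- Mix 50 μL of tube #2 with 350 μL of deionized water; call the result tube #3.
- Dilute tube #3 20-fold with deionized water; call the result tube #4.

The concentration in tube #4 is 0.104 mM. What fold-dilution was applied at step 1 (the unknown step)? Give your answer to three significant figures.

Step 1: unknown factor x
Step 2: 0.8 mL brought to 3.2 mL → factor 3.2/0.8 = 4
Step 3: 50 μL + 350 μL = 400 μL total → factor 400/50 = 8
Step 4: 20-fold → factor 20
Product of known-step factors = 640
Overall factor = 1.00 M / (0.104 mM) = 9615.4
x = 9615.4 / 640 = 15.0

15.0-fold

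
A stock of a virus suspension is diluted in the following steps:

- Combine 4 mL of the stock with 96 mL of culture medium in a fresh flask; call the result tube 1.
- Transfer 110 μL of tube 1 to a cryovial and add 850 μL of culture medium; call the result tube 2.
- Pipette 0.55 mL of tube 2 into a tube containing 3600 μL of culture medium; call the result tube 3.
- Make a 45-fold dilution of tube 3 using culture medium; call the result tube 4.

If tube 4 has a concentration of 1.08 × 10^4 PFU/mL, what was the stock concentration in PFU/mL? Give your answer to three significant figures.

8.00 × 10^8 PFU/mL

Step 1: 4 mL + 96 mL = 100 mL total → factor 100/4 = 25
Step 2: 110 μL + 850 μL = 960 μL total → factor 960/110 = 8.7273
Step 3: 0.55 mL + 3600 μL = 4.15 mL total → factor 4.15/0.55 = 7.5455
Step 4: 45-fold → factor 45
Overall dilution factor = 25 × 8.7273 × 7.5455 × 45 = 74083
Stock = 1.08 × 10^4 PFU/mL × 74083 = 8.00 × 10^8 PFU/mL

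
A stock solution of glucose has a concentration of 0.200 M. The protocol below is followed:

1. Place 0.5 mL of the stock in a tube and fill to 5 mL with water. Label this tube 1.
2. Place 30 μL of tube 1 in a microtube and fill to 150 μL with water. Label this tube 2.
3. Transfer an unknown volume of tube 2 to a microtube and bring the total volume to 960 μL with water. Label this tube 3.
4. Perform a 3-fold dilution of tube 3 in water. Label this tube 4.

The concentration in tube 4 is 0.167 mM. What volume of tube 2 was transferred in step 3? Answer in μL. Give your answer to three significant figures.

Step 1: 0.5 mL brought to 5 mL → factor 5/0.5 = 10
Step 2: 30 μL brought to 150 μL → factor 150/30 = 5
Step 3: v brought to 960 μL → factor = 960 μL/v
Step 4: 3-fold → factor 3
Product of known-step factors = 150
Overall factor = 0.200 M / (0.167 mM) = 1197.6
Step-3 factor = 1197.6 / 150 = 7.984
v = 960 μL / 7.984 = 120 μL

120 μL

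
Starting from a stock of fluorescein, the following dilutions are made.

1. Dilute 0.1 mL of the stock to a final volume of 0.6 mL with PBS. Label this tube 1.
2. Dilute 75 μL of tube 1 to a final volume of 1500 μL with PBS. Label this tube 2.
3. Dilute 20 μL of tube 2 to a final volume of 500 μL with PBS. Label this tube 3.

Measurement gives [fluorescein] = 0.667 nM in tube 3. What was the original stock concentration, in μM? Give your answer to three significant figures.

Step 1: 0.1 mL brought to 0.6 mL → factor 0.6/0.1 = 6
Step 2: 75 μL brought to 1500 μL → factor 1500/75 = 20
Step 3: 20 μL brought to 500 μL → factor 500/20 = 25
Overall dilution factor = 6 × 20 × 25 = 3000
Stock = 0.667 nM × 3000 = 2001 nM = 2.00 μM

2.00 μM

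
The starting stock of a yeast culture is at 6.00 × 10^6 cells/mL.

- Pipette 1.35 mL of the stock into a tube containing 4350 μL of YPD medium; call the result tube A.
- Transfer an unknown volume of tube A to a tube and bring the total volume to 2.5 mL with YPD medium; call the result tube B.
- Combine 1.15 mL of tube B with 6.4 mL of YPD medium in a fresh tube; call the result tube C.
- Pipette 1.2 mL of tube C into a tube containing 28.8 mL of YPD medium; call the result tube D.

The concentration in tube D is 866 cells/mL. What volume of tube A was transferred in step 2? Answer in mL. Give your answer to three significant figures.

0.250 mL

Step 1: 1.35 mL + 4350 μL = 5.7 mL total → factor 5.7/1.35 = 4.2222
Step 2: v brought to 2.5 mL → factor = 2.5 mL/v
Step 3: 1.15 mL + 6.4 mL = 7.55 mL total → factor 7.55/1.15 = 6.5652
Step 4: 1.2 mL + 28.8 mL = 30 mL total → factor 30/1.2 = 25
Product of known-step factors = 693
Overall factor = 6.00 × 10^6 cells/mL / (866 cells/mL) = 6928.4
Step-2 factor = 6928.4 / 693 = 9.9978
v = 2.5 mL / 9.9978 = 0.250 mL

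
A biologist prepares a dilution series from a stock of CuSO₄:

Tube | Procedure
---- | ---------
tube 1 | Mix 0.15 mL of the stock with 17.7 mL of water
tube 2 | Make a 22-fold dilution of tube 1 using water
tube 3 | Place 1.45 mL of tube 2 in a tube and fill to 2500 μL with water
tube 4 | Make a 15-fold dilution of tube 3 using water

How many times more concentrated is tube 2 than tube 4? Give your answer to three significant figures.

25.9

Step 1: 0.15 mL + 17.7 mL = 17.85 mL total → factor 17.85/0.15 = 119
Step 2: 22-fold → factor 22
Step 3: 1.45 mL brought to 2500 μL → factor 2.5/1.45 = 1.7241
Step 4: 15-fold → factor 15
Dilution factor to tube 2 = 2618; to tube 4 = 67707
[tube 2]/[tube 4] = (factor to tube 4)/(factor to tube 2) = 67707/2618 = 25.9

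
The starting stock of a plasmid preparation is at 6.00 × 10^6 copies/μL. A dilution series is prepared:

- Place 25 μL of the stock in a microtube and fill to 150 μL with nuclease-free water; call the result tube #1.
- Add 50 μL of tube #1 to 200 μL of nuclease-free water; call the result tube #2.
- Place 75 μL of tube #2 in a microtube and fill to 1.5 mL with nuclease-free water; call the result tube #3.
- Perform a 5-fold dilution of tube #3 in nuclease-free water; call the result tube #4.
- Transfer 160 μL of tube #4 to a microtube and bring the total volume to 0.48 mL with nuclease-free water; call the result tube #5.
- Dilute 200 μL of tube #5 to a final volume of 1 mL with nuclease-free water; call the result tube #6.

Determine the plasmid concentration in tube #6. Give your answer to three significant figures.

133 copies/μL

Step 1: 25 μL brought to 150 μL → factor 150/25 = 6
Step 2: 50 μL + 200 μL = 250 μL total → factor 250/50 = 5
Step 3: 75 μL brought to 1.5 mL → factor 1500/75 = 20
Step 4: 5-fold → factor 5
Step 5: 160 μL brought to 0.48 mL → factor 480/160 = 3
Step 6: 200 μL brought to 1 mL → factor 1000/200 = 5
Overall dilution factor = 6 × 5 × 20 × 5 × 3 × 5 = 45000
Final = 6.00 × 10^6 copies/μL / 45000 = 133 copies/μL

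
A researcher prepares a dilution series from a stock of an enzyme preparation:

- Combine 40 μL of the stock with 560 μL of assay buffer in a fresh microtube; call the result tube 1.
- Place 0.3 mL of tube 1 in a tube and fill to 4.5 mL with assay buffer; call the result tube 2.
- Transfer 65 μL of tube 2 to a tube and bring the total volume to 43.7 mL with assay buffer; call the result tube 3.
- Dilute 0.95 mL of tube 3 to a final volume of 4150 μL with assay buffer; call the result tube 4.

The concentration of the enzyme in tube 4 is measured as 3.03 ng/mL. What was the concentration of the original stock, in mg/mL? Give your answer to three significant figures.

2.00 mg/mL

Step 1: 40 μL + 560 μL = 600 μL total → factor 600/40 = 15
Step 2: 0.3 mL brought to 4.5 mL → factor 4.5/0.3 = 15
Step 3: 65 μL brought to 43.7 mL → factor 43700/65 = 672.31
Step 4: 0.95 mL brought to 4150 μL → factor 4.15/0.95 = 4.3684
Overall dilution factor = 15 × 15 × 672.31 × 4.3684 = 6.6081 × 10^5
Stock = 3.03 ng/mL × 6.6081 × 10^5 = 2.002 × 10^6 ng/mL = 2.00 mg/mL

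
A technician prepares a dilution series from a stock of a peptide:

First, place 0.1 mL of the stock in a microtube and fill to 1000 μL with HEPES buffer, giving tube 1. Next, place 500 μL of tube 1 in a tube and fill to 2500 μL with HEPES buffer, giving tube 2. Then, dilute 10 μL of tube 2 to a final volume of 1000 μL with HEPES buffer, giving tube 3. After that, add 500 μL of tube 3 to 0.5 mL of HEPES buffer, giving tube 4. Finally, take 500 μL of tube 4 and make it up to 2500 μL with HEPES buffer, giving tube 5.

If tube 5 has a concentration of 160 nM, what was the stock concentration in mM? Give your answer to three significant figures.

Step 1: 0.1 mL brought to 1000 μL → factor 1/0.1 = 10
Step 2: 500 μL brought to 2500 μL → factor 2500/500 = 5
Step 3: 10 μL brought to 1000 μL → factor 1000/10 = 100
Step 4: 500 μL + 0.5 mL = 1000 μL total → factor 1000/500 = 2
Step 5: 500 μL brought to 2500 μL → factor 2500/500 = 5
Overall dilution factor = 10 × 5 × 100 × 2 × 5 = 50000
Stock = 160 nM × 50000 = 8.000 × 10^6 nM = 8.00 mM

8.00 mM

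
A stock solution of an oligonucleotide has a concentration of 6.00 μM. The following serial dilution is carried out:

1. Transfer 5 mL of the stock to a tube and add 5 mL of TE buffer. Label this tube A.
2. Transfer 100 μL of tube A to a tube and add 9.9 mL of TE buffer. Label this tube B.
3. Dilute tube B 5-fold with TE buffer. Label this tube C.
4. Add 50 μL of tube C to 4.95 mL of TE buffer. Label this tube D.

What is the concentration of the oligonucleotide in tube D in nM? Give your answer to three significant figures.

Step 1: 5 mL + 5 mL = 10 mL total → factor 10/5 = 2
Step 2: 100 μL + 9.9 mL = 10000 μL total → factor 10000/100 = 100
Step 3: 5-fold → factor 5
Step 4: 50 μL + 4.95 mL = 5000 μL total → factor 5000/50 = 100
Overall dilution factor = 2 × 100 × 5 × 100 = 1 × 10^5
Final = 6.00 μM / 1 × 10^5 = 6.000 × 10^-5 μM = 0.0600 nM

0.0600 nM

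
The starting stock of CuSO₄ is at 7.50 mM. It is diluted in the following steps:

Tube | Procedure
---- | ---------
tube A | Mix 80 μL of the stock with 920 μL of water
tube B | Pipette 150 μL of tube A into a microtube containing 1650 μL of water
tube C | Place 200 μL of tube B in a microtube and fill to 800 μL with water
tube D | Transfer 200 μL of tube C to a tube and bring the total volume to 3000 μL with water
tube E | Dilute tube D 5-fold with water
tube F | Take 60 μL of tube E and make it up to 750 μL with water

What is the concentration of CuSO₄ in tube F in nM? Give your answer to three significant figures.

Step 1: 80 μL + 920 μL = 1000 μL total → factor 1000/80 = 12.5
Step 2: 150 μL + 1650 μL = 1800 μL total → factor 1800/150 = 12
Step 3: 200 μL brought to 800 μL → factor 800/200 = 4
Step 4: 200 μL brought to 3000 μL → factor 3000/200 = 15
Step 5: 5-fold → factor 5
Step 6: 60 μL brought to 750 μL → factor 750/60 = 12.5
Overall dilution factor = 12.5 × 12 × 4 × 15 × 5 × 12.5 = 5.625 × 10^5
Final = 7.50 mM / 5.625 × 10^5 = 1.333 × 10^-5 mM = 13.3 nM

13.3 nM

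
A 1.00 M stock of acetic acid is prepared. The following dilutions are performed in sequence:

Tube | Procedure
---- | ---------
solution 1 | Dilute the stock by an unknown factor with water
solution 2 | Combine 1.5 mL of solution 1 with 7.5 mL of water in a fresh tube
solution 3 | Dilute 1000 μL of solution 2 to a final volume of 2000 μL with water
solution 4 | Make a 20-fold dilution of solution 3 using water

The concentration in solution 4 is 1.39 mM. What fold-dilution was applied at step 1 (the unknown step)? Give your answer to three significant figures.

Step 1: unknown factor x
Step 2: 1.5 mL + 7.5 mL = 9 mL total → factor 9/1.5 = 6
Step 3: 1000 μL brought to 2000 μL → factor 2000/1000 = 2
Step 4: 20-fold → factor 20
Product of known-step factors = 240
Overall factor = 1.00 M / (1.39 mM) = 719.42
x = 719.42 / 240 = 3.00

3.00-fold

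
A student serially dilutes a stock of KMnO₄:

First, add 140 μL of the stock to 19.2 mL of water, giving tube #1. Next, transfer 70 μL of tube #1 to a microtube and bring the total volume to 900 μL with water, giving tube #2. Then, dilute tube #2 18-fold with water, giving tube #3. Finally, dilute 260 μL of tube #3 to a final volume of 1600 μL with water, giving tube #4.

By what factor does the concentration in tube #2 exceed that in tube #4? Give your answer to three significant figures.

111

Step 1: 140 μL + 19.2 mL = 19340 μL total → factor 19340/140 = 138.14
Step 2: 70 μL brought to 900 μL → factor 900/70 = 12.857
Step 3: 18-fold → factor 18
Step 4: 260 μL brought to 1600 μL → factor 1600/260 = 6.1538
Dilution factor to tube #2 = 1776.1; to tube #4 = 1.9674 × 10^5
[tube #2]/[tube #4] = (factor to tube #4)/(factor to tube #2) = 1.9674 × 10^5/1776.1 = 111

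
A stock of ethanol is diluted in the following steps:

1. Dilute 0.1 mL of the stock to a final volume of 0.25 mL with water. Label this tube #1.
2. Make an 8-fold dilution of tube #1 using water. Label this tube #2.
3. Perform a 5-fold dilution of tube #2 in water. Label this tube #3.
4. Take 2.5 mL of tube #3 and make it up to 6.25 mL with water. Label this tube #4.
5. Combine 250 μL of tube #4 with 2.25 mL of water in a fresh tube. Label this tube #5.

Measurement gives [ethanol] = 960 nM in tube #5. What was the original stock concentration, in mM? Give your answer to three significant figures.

Step 1: 0.1 mL brought to 0.25 mL → factor 0.25/0.1 = 2.5
Step 2: 8-fold → factor 8
Step 3: 5-fold → factor 5
Step 4: 2.5 mL brought to 6.25 mL → factor 6.25/2.5 = 2.5
Step 5: 250 μL + 2.25 mL = 2500 μL total → factor 2500/250 = 10
Overall dilution factor = 2.5 × 8 × 5 × 2.5 × 10 = 2500
Stock = 960 nM × 2500 = 2.400 × 10^6 nM = 2.40 mM

2.40 mM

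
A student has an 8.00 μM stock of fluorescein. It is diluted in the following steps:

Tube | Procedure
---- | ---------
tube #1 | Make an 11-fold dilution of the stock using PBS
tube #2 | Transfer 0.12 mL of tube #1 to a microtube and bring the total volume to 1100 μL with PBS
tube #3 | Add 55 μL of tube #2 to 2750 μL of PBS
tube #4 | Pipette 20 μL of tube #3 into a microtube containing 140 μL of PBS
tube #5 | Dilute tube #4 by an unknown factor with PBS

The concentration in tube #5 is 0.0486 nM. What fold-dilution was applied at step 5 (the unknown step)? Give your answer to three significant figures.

Step 1: 11-fold → factor 11
Step 2: 0.12 mL brought to 1100 μL → factor 1.1/0.12 = 9.1667
Step 3: 55 μL + 2750 μL = 2805 μL total → factor 2805/55 = 51
Step 4: 20 μL + 140 μL = 160 μL total → factor 160/20 = 8
Step 5: unknown factor x
Product of known-step factors = 41140
Overall factor = 8.00 μM / (0.0486 nM) = 1.6461 × 10^5
x = 1.6461 × 10^5 / 41140 = 4.00

4.00-fold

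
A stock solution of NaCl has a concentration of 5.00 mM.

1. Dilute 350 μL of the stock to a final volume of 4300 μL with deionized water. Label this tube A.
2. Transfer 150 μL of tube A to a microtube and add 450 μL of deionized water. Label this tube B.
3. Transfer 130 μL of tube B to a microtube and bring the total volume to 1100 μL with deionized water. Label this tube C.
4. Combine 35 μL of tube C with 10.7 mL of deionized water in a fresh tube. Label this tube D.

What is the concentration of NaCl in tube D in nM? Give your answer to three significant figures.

Step 1: 350 μL brought to 4300 μL → factor 4300/350 = 12.286
Step 2: 150 μL + 450 μL = 600 μL total → factor 600/150 = 4
Step 3: 130 μL brought to 1100 μL → factor 1100/130 = 8.4615
Step 4: 35 μL + 10.7 mL = 10735 μL total → factor 10735/35 = 306.71
Overall dilution factor = 12.286 × 4 × 8.4615 × 306.71 = 1.2754 × 10^5
Final = 5.00 mM / 1.2754 × 10^5 = 3.920 × 10^-5 mM = 39.2 nM

39.2 nM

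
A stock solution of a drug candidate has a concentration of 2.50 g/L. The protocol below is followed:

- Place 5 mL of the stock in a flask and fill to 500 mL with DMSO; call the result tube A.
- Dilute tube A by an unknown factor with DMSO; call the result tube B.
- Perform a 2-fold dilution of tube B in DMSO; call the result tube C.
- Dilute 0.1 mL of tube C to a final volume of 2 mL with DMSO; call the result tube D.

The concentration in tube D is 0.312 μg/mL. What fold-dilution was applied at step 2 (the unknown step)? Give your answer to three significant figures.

Step 1: 5 mL brought to 500 mL → factor 500/5 = 100
Step 2: unknown factor x
Step 3: 2-fold → factor 2
Step 4: 0.1 mL brought to 2 mL → factor 2/0.1 = 20
Product of known-step factors = 4000
Overall factor = 2.50 g/L / (0.312 μg/mL) = 8012.8
x = 8012.8 / 4000 = 2.00

2.00-fold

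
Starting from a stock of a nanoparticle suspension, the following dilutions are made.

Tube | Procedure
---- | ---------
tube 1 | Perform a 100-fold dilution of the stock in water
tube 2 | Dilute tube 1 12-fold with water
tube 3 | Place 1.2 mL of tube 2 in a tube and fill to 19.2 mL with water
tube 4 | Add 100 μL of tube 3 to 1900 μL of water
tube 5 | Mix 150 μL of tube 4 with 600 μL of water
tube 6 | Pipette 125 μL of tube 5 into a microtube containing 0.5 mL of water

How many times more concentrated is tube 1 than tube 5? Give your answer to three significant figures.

1.92 × 10^4

Step 1: 100-fold → factor 100
Step 2: 12-fold → factor 12
Step 3: 1.2 mL brought to 19.2 mL → factor 19.2/1.2 = 16
Step 4: 100 μL + 1900 μL = 2000 μL total → factor 2000/100 = 20
Step 5: 150 μL + 600 μL = 750 μL total → factor 750/150 = 5
Dilution factor to tube 1 = 100; to tube 5 = 1.92 × 10^6
[tube 1]/[tube 5] = (factor to tube 5)/(factor to tube 1) = 1.92 × 10^6/100 = 1.92 × 10^4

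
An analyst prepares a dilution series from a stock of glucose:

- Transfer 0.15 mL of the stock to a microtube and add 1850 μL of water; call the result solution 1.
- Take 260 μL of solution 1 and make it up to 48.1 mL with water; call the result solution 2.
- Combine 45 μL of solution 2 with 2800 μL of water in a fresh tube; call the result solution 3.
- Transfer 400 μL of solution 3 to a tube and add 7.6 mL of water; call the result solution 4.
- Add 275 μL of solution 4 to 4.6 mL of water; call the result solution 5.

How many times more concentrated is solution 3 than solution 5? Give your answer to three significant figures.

Step 1: 0.15 mL + 1850 μL = 2 mL total → factor 2/0.15 = 13.333
Step 2: 260 μL brought to 48.1 mL → factor 48100/260 = 185
Step 3: 45 μL + 2800 μL = 2845 μL total → factor 2845/45 = 63.222
Step 4: 400 μL + 7.6 mL = 8000 μL total → factor 8000/400 = 20
Step 5: 275 μL + 4.6 mL = 4875 μL total → factor 4875/275 = 17.727
Dilution factor to solution 3 = 1.5595 × 10^5; to solution 5 = 5.5291 × 10^7
[solution 3]/[solution 5] = (factor to solution 5)/(factor to solution 3) = 5.5291 × 10^7/1.5595 × 10^5 = 355

355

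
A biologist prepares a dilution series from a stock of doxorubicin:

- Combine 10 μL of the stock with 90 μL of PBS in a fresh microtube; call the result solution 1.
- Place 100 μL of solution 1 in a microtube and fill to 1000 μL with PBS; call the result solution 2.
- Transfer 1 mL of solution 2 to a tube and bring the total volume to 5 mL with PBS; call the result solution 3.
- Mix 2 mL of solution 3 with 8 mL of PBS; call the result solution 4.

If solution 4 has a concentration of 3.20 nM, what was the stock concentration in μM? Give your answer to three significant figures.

8.00 μM

Step 1: 10 μL + 90 μL = 100 μL total → factor 100/10 = 10
Step 2: 100 μL brought to 1000 μL → factor 1000/100 = 10
Step 3: 1 mL brought to 5 mL → factor 5/1 = 5
Step 4: 2 mL + 8 mL = 10 mL total → factor 10/2 = 5
Overall dilution factor = 10 × 10 × 5 × 5 = 2500
Stock = 3.20 nM × 2500 = 8000 nM = 8.00 μM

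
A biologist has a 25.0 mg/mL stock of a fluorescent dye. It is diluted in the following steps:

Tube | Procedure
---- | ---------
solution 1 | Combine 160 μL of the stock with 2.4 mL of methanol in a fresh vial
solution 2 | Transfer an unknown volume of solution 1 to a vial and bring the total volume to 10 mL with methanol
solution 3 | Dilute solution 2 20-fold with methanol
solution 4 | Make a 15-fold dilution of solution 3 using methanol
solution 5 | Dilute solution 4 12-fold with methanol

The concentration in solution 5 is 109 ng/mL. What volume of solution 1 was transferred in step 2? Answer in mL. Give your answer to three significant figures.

2.51 mL

Step 1: 160 μL + 2.4 mL = 2560 μL total → factor 2560/160 = 16
Step 2: v brought to 10 mL → factor = 10 mL/v
Step 3: 20-fold → factor 20
Step 4: 15-fold → factor 15
Step 5: 12-fold → factor 12
Product of known-step factors = 57600
Overall factor = 25.0 mg/mL / (109 ng/mL) = 2.2936 × 10^5
Step-2 factor = 2.2936 × 10^5 / 57600 = 3.9819
v = 10 mL / 3.9819 = 2.51 mL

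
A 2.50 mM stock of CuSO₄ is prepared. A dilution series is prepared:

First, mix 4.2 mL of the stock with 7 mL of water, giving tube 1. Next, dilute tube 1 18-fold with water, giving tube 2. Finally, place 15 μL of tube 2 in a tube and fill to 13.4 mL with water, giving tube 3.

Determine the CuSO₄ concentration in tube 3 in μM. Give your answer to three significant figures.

Step 1: 4.2 mL + 7 mL = 11.2 mL total → factor 11.2/4.2 = 2.6667
Step 2: 18-fold → factor 18
Step 3: 15 μL brought to 13.4 mL → factor 13400/15 = 893.33
Overall dilution factor = 2.6667 × 18 × 893.33 = 42880
Final = 2.50 mM / 42880 = 5.830 × 10^-5 mM = 0.0583 μM

0.0583 μM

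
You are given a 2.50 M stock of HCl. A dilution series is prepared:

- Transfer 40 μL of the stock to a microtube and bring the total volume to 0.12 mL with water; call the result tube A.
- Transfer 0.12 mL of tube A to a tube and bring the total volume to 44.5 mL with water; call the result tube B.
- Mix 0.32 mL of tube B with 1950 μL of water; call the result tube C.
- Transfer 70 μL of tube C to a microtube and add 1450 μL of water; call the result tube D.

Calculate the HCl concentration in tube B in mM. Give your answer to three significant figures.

Step 1: 40 μL brought to 0.12 mL → factor 120/40 = 3
Step 2: 0.12 mL brought to 44.5 mL → factor 44.5/0.12 = 370.83
Dilution factor through tube B = 3 × 370.83 = 1112.5
[tube B] = 2.50 M / 1112.5 = 0.002247 M = 2.25 mM

2.25 mM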